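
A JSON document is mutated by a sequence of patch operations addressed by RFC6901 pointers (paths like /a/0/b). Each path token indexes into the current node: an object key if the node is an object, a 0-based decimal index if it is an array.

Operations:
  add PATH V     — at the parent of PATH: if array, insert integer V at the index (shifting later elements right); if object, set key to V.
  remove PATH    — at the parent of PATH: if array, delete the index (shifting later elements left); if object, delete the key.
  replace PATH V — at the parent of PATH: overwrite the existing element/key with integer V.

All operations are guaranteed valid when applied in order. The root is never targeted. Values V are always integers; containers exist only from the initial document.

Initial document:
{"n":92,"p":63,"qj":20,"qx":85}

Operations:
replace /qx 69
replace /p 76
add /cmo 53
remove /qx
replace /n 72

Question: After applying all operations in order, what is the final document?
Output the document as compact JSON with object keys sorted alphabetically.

Answer: {"cmo":53,"n":72,"p":76,"qj":20}

Derivation:
After op 1 (replace /qx 69): {"n":92,"p":63,"qj":20,"qx":69}
After op 2 (replace /p 76): {"n":92,"p":76,"qj":20,"qx":69}
After op 3 (add /cmo 53): {"cmo":53,"n":92,"p":76,"qj":20,"qx":69}
After op 4 (remove /qx): {"cmo":53,"n":92,"p":76,"qj":20}
After op 5 (replace /n 72): {"cmo":53,"n":72,"p":76,"qj":20}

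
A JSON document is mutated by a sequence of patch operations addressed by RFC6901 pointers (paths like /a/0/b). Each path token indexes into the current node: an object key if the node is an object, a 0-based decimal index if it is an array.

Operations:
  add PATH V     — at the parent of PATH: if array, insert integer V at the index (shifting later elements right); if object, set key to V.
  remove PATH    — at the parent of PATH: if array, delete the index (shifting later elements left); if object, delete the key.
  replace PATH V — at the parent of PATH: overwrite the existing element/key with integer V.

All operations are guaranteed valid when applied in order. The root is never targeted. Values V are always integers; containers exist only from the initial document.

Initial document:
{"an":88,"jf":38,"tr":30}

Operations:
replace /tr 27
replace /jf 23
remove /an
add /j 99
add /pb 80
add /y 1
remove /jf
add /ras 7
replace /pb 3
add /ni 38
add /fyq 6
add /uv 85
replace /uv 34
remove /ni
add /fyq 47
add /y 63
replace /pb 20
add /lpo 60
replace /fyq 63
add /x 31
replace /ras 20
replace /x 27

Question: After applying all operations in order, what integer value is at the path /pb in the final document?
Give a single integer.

Answer: 20

Derivation:
After op 1 (replace /tr 27): {"an":88,"jf":38,"tr":27}
After op 2 (replace /jf 23): {"an":88,"jf":23,"tr":27}
After op 3 (remove /an): {"jf":23,"tr":27}
After op 4 (add /j 99): {"j":99,"jf":23,"tr":27}
After op 5 (add /pb 80): {"j":99,"jf":23,"pb":80,"tr":27}
After op 6 (add /y 1): {"j":99,"jf":23,"pb":80,"tr":27,"y":1}
After op 7 (remove /jf): {"j":99,"pb":80,"tr":27,"y":1}
After op 8 (add /ras 7): {"j":99,"pb":80,"ras":7,"tr":27,"y":1}
After op 9 (replace /pb 3): {"j":99,"pb":3,"ras":7,"tr":27,"y":1}
After op 10 (add /ni 38): {"j":99,"ni":38,"pb":3,"ras":7,"tr":27,"y":1}
After op 11 (add /fyq 6): {"fyq":6,"j":99,"ni":38,"pb":3,"ras":7,"tr":27,"y":1}
After op 12 (add /uv 85): {"fyq":6,"j":99,"ni":38,"pb":3,"ras":7,"tr":27,"uv":85,"y":1}
After op 13 (replace /uv 34): {"fyq":6,"j":99,"ni":38,"pb":3,"ras":7,"tr":27,"uv":34,"y":1}
After op 14 (remove /ni): {"fyq":6,"j":99,"pb":3,"ras":7,"tr":27,"uv":34,"y":1}
After op 15 (add /fyq 47): {"fyq":47,"j":99,"pb":3,"ras":7,"tr":27,"uv":34,"y":1}
After op 16 (add /y 63): {"fyq":47,"j":99,"pb":3,"ras":7,"tr":27,"uv":34,"y":63}
After op 17 (replace /pb 20): {"fyq":47,"j":99,"pb":20,"ras":7,"tr":27,"uv":34,"y":63}
After op 18 (add /lpo 60): {"fyq":47,"j":99,"lpo":60,"pb":20,"ras":7,"tr":27,"uv":34,"y":63}
After op 19 (replace /fyq 63): {"fyq":63,"j":99,"lpo":60,"pb":20,"ras":7,"tr":27,"uv":34,"y":63}
After op 20 (add /x 31): {"fyq":63,"j":99,"lpo":60,"pb":20,"ras":7,"tr":27,"uv":34,"x":31,"y":63}
After op 21 (replace /ras 20): {"fyq":63,"j":99,"lpo":60,"pb":20,"ras":20,"tr":27,"uv":34,"x":31,"y":63}
After op 22 (replace /x 27): {"fyq":63,"j":99,"lpo":60,"pb":20,"ras":20,"tr":27,"uv":34,"x":27,"y":63}
Value at /pb: 20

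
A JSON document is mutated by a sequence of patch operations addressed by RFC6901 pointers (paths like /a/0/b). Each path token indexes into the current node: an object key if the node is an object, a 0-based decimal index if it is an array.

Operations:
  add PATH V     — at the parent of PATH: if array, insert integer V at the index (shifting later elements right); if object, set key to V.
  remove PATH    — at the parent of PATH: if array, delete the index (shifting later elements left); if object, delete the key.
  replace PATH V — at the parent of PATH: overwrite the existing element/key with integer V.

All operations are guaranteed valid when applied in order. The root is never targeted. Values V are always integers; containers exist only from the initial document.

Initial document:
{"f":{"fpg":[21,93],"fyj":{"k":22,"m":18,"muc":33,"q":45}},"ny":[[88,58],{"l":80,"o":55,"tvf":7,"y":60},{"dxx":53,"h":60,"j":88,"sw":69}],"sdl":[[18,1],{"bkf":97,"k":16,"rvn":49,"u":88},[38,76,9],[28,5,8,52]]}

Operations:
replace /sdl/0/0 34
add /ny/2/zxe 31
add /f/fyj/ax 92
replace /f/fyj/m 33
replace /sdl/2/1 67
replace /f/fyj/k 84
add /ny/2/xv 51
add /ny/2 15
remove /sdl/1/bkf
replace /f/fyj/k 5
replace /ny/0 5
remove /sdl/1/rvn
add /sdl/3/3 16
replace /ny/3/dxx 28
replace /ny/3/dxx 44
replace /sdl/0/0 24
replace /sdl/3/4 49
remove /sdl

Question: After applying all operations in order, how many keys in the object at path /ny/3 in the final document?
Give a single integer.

After op 1 (replace /sdl/0/0 34): {"f":{"fpg":[21,93],"fyj":{"k":22,"m":18,"muc":33,"q":45}},"ny":[[88,58],{"l":80,"o":55,"tvf":7,"y":60},{"dxx":53,"h":60,"j":88,"sw":69}],"sdl":[[34,1],{"bkf":97,"k":16,"rvn":49,"u":88},[38,76,9],[28,5,8,52]]}
After op 2 (add /ny/2/zxe 31): {"f":{"fpg":[21,93],"fyj":{"k":22,"m":18,"muc":33,"q":45}},"ny":[[88,58],{"l":80,"o":55,"tvf":7,"y":60},{"dxx":53,"h":60,"j":88,"sw":69,"zxe":31}],"sdl":[[34,1],{"bkf":97,"k":16,"rvn":49,"u":88},[38,76,9],[28,5,8,52]]}
After op 3 (add /f/fyj/ax 92): {"f":{"fpg":[21,93],"fyj":{"ax":92,"k":22,"m":18,"muc":33,"q":45}},"ny":[[88,58],{"l":80,"o":55,"tvf":7,"y":60},{"dxx":53,"h":60,"j":88,"sw":69,"zxe":31}],"sdl":[[34,1],{"bkf":97,"k":16,"rvn":49,"u":88},[38,76,9],[28,5,8,52]]}
After op 4 (replace /f/fyj/m 33): {"f":{"fpg":[21,93],"fyj":{"ax":92,"k":22,"m":33,"muc":33,"q":45}},"ny":[[88,58],{"l":80,"o":55,"tvf":7,"y":60},{"dxx":53,"h":60,"j":88,"sw":69,"zxe":31}],"sdl":[[34,1],{"bkf":97,"k":16,"rvn":49,"u":88},[38,76,9],[28,5,8,52]]}
After op 5 (replace /sdl/2/1 67): {"f":{"fpg":[21,93],"fyj":{"ax":92,"k":22,"m":33,"muc":33,"q":45}},"ny":[[88,58],{"l":80,"o":55,"tvf":7,"y":60},{"dxx":53,"h":60,"j":88,"sw":69,"zxe":31}],"sdl":[[34,1],{"bkf":97,"k":16,"rvn":49,"u":88},[38,67,9],[28,5,8,52]]}
After op 6 (replace /f/fyj/k 84): {"f":{"fpg":[21,93],"fyj":{"ax":92,"k":84,"m":33,"muc":33,"q":45}},"ny":[[88,58],{"l":80,"o":55,"tvf":7,"y":60},{"dxx":53,"h":60,"j":88,"sw":69,"zxe":31}],"sdl":[[34,1],{"bkf":97,"k":16,"rvn":49,"u":88},[38,67,9],[28,5,8,52]]}
After op 7 (add /ny/2/xv 51): {"f":{"fpg":[21,93],"fyj":{"ax":92,"k":84,"m":33,"muc":33,"q":45}},"ny":[[88,58],{"l":80,"o":55,"tvf":7,"y":60},{"dxx":53,"h":60,"j":88,"sw":69,"xv":51,"zxe":31}],"sdl":[[34,1],{"bkf":97,"k":16,"rvn":49,"u":88},[38,67,9],[28,5,8,52]]}
After op 8 (add /ny/2 15): {"f":{"fpg":[21,93],"fyj":{"ax":92,"k":84,"m":33,"muc":33,"q":45}},"ny":[[88,58],{"l":80,"o":55,"tvf":7,"y":60},15,{"dxx":53,"h":60,"j":88,"sw":69,"xv":51,"zxe":31}],"sdl":[[34,1],{"bkf":97,"k":16,"rvn":49,"u":88},[38,67,9],[28,5,8,52]]}
After op 9 (remove /sdl/1/bkf): {"f":{"fpg":[21,93],"fyj":{"ax":92,"k":84,"m":33,"muc":33,"q":45}},"ny":[[88,58],{"l":80,"o":55,"tvf":7,"y":60},15,{"dxx":53,"h":60,"j":88,"sw":69,"xv":51,"zxe":31}],"sdl":[[34,1],{"k":16,"rvn":49,"u":88},[38,67,9],[28,5,8,52]]}
After op 10 (replace /f/fyj/k 5): {"f":{"fpg":[21,93],"fyj":{"ax":92,"k":5,"m":33,"muc":33,"q":45}},"ny":[[88,58],{"l":80,"o":55,"tvf":7,"y":60},15,{"dxx":53,"h":60,"j":88,"sw":69,"xv":51,"zxe":31}],"sdl":[[34,1],{"k":16,"rvn":49,"u":88},[38,67,9],[28,5,8,52]]}
After op 11 (replace /ny/0 5): {"f":{"fpg":[21,93],"fyj":{"ax":92,"k":5,"m":33,"muc":33,"q":45}},"ny":[5,{"l":80,"o":55,"tvf":7,"y":60},15,{"dxx":53,"h":60,"j":88,"sw":69,"xv":51,"zxe":31}],"sdl":[[34,1],{"k":16,"rvn":49,"u":88},[38,67,9],[28,5,8,52]]}
After op 12 (remove /sdl/1/rvn): {"f":{"fpg":[21,93],"fyj":{"ax":92,"k":5,"m":33,"muc":33,"q":45}},"ny":[5,{"l":80,"o":55,"tvf":7,"y":60},15,{"dxx":53,"h":60,"j":88,"sw":69,"xv":51,"zxe":31}],"sdl":[[34,1],{"k":16,"u":88},[38,67,9],[28,5,8,52]]}
After op 13 (add /sdl/3/3 16): {"f":{"fpg":[21,93],"fyj":{"ax":92,"k":5,"m":33,"muc":33,"q":45}},"ny":[5,{"l":80,"o":55,"tvf":7,"y":60},15,{"dxx":53,"h":60,"j":88,"sw":69,"xv":51,"zxe":31}],"sdl":[[34,1],{"k":16,"u":88},[38,67,9],[28,5,8,16,52]]}
After op 14 (replace /ny/3/dxx 28): {"f":{"fpg":[21,93],"fyj":{"ax":92,"k":5,"m":33,"muc":33,"q":45}},"ny":[5,{"l":80,"o":55,"tvf":7,"y":60},15,{"dxx":28,"h":60,"j":88,"sw":69,"xv":51,"zxe":31}],"sdl":[[34,1],{"k":16,"u":88},[38,67,9],[28,5,8,16,52]]}
After op 15 (replace /ny/3/dxx 44): {"f":{"fpg":[21,93],"fyj":{"ax":92,"k":5,"m":33,"muc":33,"q":45}},"ny":[5,{"l":80,"o":55,"tvf":7,"y":60},15,{"dxx":44,"h":60,"j":88,"sw":69,"xv":51,"zxe":31}],"sdl":[[34,1],{"k":16,"u":88},[38,67,9],[28,5,8,16,52]]}
After op 16 (replace /sdl/0/0 24): {"f":{"fpg":[21,93],"fyj":{"ax":92,"k":5,"m":33,"muc":33,"q":45}},"ny":[5,{"l":80,"o":55,"tvf":7,"y":60},15,{"dxx":44,"h":60,"j":88,"sw":69,"xv":51,"zxe":31}],"sdl":[[24,1],{"k":16,"u":88},[38,67,9],[28,5,8,16,52]]}
After op 17 (replace /sdl/3/4 49): {"f":{"fpg":[21,93],"fyj":{"ax":92,"k":5,"m":33,"muc":33,"q":45}},"ny":[5,{"l":80,"o":55,"tvf":7,"y":60},15,{"dxx":44,"h":60,"j":88,"sw":69,"xv":51,"zxe":31}],"sdl":[[24,1],{"k":16,"u":88},[38,67,9],[28,5,8,16,49]]}
After op 18 (remove /sdl): {"f":{"fpg":[21,93],"fyj":{"ax":92,"k":5,"m":33,"muc":33,"q":45}},"ny":[5,{"l":80,"o":55,"tvf":7,"y":60},15,{"dxx":44,"h":60,"j":88,"sw":69,"xv":51,"zxe":31}]}
Size at path /ny/3: 6

Answer: 6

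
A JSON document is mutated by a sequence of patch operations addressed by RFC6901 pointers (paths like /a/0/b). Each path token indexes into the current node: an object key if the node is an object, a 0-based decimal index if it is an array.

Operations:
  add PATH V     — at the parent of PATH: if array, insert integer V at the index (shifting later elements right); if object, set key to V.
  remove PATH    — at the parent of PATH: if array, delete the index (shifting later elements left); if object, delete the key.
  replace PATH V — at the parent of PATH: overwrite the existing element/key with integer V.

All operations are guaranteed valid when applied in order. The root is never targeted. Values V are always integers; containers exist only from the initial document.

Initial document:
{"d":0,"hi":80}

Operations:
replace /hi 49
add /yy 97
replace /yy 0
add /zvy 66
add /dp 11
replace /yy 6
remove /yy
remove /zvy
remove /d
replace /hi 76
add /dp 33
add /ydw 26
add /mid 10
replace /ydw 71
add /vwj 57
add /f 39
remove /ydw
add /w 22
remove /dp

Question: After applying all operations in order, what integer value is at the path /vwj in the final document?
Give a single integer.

After op 1 (replace /hi 49): {"d":0,"hi":49}
After op 2 (add /yy 97): {"d":0,"hi":49,"yy":97}
After op 3 (replace /yy 0): {"d":0,"hi":49,"yy":0}
After op 4 (add /zvy 66): {"d":0,"hi":49,"yy":0,"zvy":66}
After op 5 (add /dp 11): {"d":0,"dp":11,"hi":49,"yy":0,"zvy":66}
After op 6 (replace /yy 6): {"d":0,"dp":11,"hi":49,"yy":6,"zvy":66}
After op 7 (remove /yy): {"d":0,"dp":11,"hi":49,"zvy":66}
After op 8 (remove /zvy): {"d":0,"dp":11,"hi":49}
After op 9 (remove /d): {"dp":11,"hi":49}
After op 10 (replace /hi 76): {"dp":11,"hi":76}
After op 11 (add /dp 33): {"dp":33,"hi":76}
After op 12 (add /ydw 26): {"dp":33,"hi":76,"ydw":26}
After op 13 (add /mid 10): {"dp":33,"hi":76,"mid":10,"ydw":26}
After op 14 (replace /ydw 71): {"dp":33,"hi":76,"mid":10,"ydw":71}
After op 15 (add /vwj 57): {"dp":33,"hi":76,"mid":10,"vwj":57,"ydw":71}
After op 16 (add /f 39): {"dp":33,"f":39,"hi":76,"mid":10,"vwj":57,"ydw":71}
After op 17 (remove /ydw): {"dp":33,"f":39,"hi":76,"mid":10,"vwj":57}
After op 18 (add /w 22): {"dp":33,"f":39,"hi":76,"mid":10,"vwj":57,"w":22}
After op 19 (remove /dp): {"f":39,"hi":76,"mid":10,"vwj":57,"w":22}
Value at /vwj: 57

Answer: 57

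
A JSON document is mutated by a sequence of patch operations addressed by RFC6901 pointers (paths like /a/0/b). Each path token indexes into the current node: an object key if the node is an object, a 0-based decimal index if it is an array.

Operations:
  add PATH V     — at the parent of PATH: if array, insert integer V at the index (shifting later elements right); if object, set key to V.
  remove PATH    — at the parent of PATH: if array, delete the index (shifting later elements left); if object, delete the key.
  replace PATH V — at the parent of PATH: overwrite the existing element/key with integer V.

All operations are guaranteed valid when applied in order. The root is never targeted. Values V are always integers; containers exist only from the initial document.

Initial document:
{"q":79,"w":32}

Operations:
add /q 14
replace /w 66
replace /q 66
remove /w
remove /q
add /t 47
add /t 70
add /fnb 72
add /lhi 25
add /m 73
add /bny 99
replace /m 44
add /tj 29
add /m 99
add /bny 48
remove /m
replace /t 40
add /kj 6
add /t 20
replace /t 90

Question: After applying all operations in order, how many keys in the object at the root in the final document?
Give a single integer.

After op 1 (add /q 14): {"q":14,"w":32}
After op 2 (replace /w 66): {"q":14,"w":66}
After op 3 (replace /q 66): {"q":66,"w":66}
After op 4 (remove /w): {"q":66}
After op 5 (remove /q): {}
After op 6 (add /t 47): {"t":47}
After op 7 (add /t 70): {"t":70}
After op 8 (add /fnb 72): {"fnb":72,"t":70}
After op 9 (add /lhi 25): {"fnb":72,"lhi":25,"t":70}
After op 10 (add /m 73): {"fnb":72,"lhi":25,"m":73,"t":70}
After op 11 (add /bny 99): {"bny":99,"fnb":72,"lhi":25,"m":73,"t":70}
After op 12 (replace /m 44): {"bny":99,"fnb":72,"lhi":25,"m":44,"t":70}
After op 13 (add /tj 29): {"bny":99,"fnb":72,"lhi":25,"m":44,"t":70,"tj":29}
After op 14 (add /m 99): {"bny":99,"fnb":72,"lhi":25,"m":99,"t":70,"tj":29}
After op 15 (add /bny 48): {"bny":48,"fnb":72,"lhi":25,"m":99,"t":70,"tj":29}
After op 16 (remove /m): {"bny":48,"fnb":72,"lhi":25,"t":70,"tj":29}
After op 17 (replace /t 40): {"bny":48,"fnb":72,"lhi":25,"t":40,"tj":29}
After op 18 (add /kj 6): {"bny":48,"fnb":72,"kj":6,"lhi":25,"t":40,"tj":29}
After op 19 (add /t 20): {"bny":48,"fnb":72,"kj":6,"lhi":25,"t":20,"tj":29}
After op 20 (replace /t 90): {"bny":48,"fnb":72,"kj":6,"lhi":25,"t":90,"tj":29}
Size at the root: 6

Answer: 6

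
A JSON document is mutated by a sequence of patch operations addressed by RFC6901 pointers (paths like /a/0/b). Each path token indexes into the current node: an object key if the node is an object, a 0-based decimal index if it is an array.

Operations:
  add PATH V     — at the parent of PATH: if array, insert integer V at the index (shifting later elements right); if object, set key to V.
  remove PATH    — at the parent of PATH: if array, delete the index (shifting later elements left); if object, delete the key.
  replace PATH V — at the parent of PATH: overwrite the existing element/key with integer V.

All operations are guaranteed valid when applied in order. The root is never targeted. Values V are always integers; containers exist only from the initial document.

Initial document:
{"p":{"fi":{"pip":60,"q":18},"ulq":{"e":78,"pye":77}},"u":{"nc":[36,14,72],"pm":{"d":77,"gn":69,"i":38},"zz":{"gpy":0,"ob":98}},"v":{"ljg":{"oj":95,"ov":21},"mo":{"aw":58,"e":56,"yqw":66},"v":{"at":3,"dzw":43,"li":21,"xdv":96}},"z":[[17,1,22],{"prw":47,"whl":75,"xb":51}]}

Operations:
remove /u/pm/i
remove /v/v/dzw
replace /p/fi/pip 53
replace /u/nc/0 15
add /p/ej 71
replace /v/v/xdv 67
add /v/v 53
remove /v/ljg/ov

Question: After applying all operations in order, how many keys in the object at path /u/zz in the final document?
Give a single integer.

After op 1 (remove /u/pm/i): {"p":{"fi":{"pip":60,"q":18},"ulq":{"e":78,"pye":77}},"u":{"nc":[36,14,72],"pm":{"d":77,"gn":69},"zz":{"gpy":0,"ob":98}},"v":{"ljg":{"oj":95,"ov":21},"mo":{"aw":58,"e":56,"yqw":66},"v":{"at":3,"dzw":43,"li":21,"xdv":96}},"z":[[17,1,22],{"prw":47,"whl":75,"xb":51}]}
After op 2 (remove /v/v/dzw): {"p":{"fi":{"pip":60,"q":18},"ulq":{"e":78,"pye":77}},"u":{"nc":[36,14,72],"pm":{"d":77,"gn":69},"zz":{"gpy":0,"ob":98}},"v":{"ljg":{"oj":95,"ov":21},"mo":{"aw":58,"e":56,"yqw":66},"v":{"at":3,"li":21,"xdv":96}},"z":[[17,1,22],{"prw":47,"whl":75,"xb":51}]}
After op 3 (replace /p/fi/pip 53): {"p":{"fi":{"pip":53,"q":18},"ulq":{"e":78,"pye":77}},"u":{"nc":[36,14,72],"pm":{"d":77,"gn":69},"zz":{"gpy":0,"ob":98}},"v":{"ljg":{"oj":95,"ov":21},"mo":{"aw":58,"e":56,"yqw":66},"v":{"at":3,"li":21,"xdv":96}},"z":[[17,1,22],{"prw":47,"whl":75,"xb":51}]}
After op 4 (replace /u/nc/0 15): {"p":{"fi":{"pip":53,"q":18},"ulq":{"e":78,"pye":77}},"u":{"nc":[15,14,72],"pm":{"d":77,"gn":69},"zz":{"gpy":0,"ob":98}},"v":{"ljg":{"oj":95,"ov":21},"mo":{"aw":58,"e":56,"yqw":66},"v":{"at":3,"li":21,"xdv":96}},"z":[[17,1,22],{"prw":47,"whl":75,"xb":51}]}
After op 5 (add /p/ej 71): {"p":{"ej":71,"fi":{"pip":53,"q":18},"ulq":{"e":78,"pye":77}},"u":{"nc":[15,14,72],"pm":{"d":77,"gn":69},"zz":{"gpy":0,"ob":98}},"v":{"ljg":{"oj":95,"ov":21},"mo":{"aw":58,"e":56,"yqw":66},"v":{"at":3,"li":21,"xdv":96}},"z":[[17,1,22],{"prw":47,"whl":75,"xb":51}]}
After op 6 (replace /v/v/xdv 67): {"p":{"ej":71,"fi":{"pip":53,"q":18},"ulq":{"e":78,"pye":77}},"u":{"nc":[15,14,72],"pm":{"d":77,"gn":69},"zz":{"gpy":0,"ob":98}},"v":{"ljg":{"oj":95,"ov":21},"mo":{"aw":58,"e":56,"yqw":66},"v":{"at":3,"li":21,"xdv":67}},"z":[[17,1,22],{"prw":47,"whl":75,"xb":51}]}
After op 7 (add /v/v 53): {"p":{"ej":71,"fi":{"pip":53,"q":18},"ulq":{"e":78,"pye":77}},"u":{"nc":[15,14,72],"pm":{"d":77,"gn":69},"zz":{"gpy":0,"ob":98}},"v":{"ljg":{"oj":95,"ov":21},"mo":{"aw":58,"e":56,"yqw":66},"v":53},"z":[[17,1,22],{"prw":47,"whl":75,"xb":51}]}
After op 8 (remove /v/ljg/ov): {"p":{"ej":71,"fi":{"pip":53,"q":18},"ulq":{"e":78,"pye":77}},"u":{"nc":[15,14,72],"pm":{"d":77,"gn":69},"zz":{"gpy":0,"ob":98}},"v":{"ljg":{"oj":95},"mo":{"aw":58,"e":56,"yqw":66},"v":53},"z":[[17,1,22],{"prw":47,"whl":75,"xb":51}]}
Size at path /u/zz: 2

Answer: 2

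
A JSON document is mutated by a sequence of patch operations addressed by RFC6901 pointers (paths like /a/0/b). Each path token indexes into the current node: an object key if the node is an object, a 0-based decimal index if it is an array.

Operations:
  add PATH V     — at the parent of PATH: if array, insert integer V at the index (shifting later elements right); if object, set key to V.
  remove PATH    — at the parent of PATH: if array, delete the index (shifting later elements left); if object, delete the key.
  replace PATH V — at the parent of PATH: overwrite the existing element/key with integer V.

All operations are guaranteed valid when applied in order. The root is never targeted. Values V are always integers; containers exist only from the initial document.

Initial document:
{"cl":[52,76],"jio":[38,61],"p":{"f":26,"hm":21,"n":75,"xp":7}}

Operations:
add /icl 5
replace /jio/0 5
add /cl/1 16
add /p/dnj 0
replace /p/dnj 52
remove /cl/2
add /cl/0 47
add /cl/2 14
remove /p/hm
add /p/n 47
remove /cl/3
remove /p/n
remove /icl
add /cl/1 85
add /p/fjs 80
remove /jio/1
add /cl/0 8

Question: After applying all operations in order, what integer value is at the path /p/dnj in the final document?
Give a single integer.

Answer: 52

Derivation:
After op 1 (add /icl 5): {"cl":[52,76],"icl":5,"jio":[38,61],"p":{"f":26,"hm":21,"n":75,"xp":7}}
After op 2 (replace /jio/0 5): {"cl":[52,76],"icl":5,"jio":[5,61],"p":{"f":26,"hm":21,"n":75,"xp":7}}
After op 3 (add /cl/1 16): {"cl":[52,16,76],"icl":5,"jio":[5,61],"p":{"f":26,"hm":21,"n":75,"xp":7}}
After op 4 (add /p/dnj 0): {"cl":[52,16,76],"icl":5,"jio":[5,61],"p":{"dnj":0,"f":26,"hm":21,"n":75,"xp":7}}
After op 5 (replace /p/dnj 52): {"cl":[52,16,76],"icl":5,"jio":[5,61],"p":{"dnj":52,"f":26,"hm":21,"n":75,"xp":7}}
After op 6 (remove /cl/2): {"cl":[52,16],"icl":5,"jio":[5,61],"p":{"dnj":52,"f":26,"hm":21,"n":75,"xp":7}}
After op 7 (add /cl/0 47): {"cl":[47,52,16],"icl":5,"jio":[5,61],"p":{"dnj":52,"f":26,"hm":21,"n":75,"xp":7}}
After op 8 (add /cl/2 14): {"cl":[47,52,14,16],"icl":5,"jio":[5,61],"p":{"dnj":52,"f":26,"hm":21,"n":75,"xp":7}}
After op 9 (remove /p/hm): {"cl":[47,52,14,16],"icl":5,"jio":[5,61],"p":{"dnj":52,"f":26,"n":75,"xp":7}}
After op 10 (add /p/n 47): {"cl":[47,52,14,16],"icl":5,"jio":[5,61],"p":{"dnj":52,"f":26,"n":47,"xp":7}}
After op 11 (remove /cl/3): {"cl":[47,52,14],"icl":5,"jio":[5,61],"p":{"dnj":52,"f":26,"n":47,"xp":7}}
After op 12 (remove /p/n): {"cl":[47,52,14],"icl":5,"jio":[5,61],"p":{"dnj":52,"f":26,"xp":7}}
After op 13 (remove /icl): {"cl":[47,52,14],"jio":[5,61],"p":{"dnj":52,"f":26,"xp":7}}
After op 14 (add /cl/1 85): {"cl":[47,85,52,14],"jio":[5,61],"p":{"dnj":52,"f":26,"xp":7}}
After op 15 (add /p/fjs 80): {"cl":[47,85,52,14],"jio":[5,61],"p":{"dnj":52,"f":26,"fjs":80,"xp":7}}
After op 16 (remove /jio/1): {"cl":[47,85,52,14],"jio":[5],"p":{"dnj":52,"f":26,"fjs":80,"xp":7}}
After op 17 (add /cl/0 8): {"cl":[8,47,85,52,14],"jio":[5],"p":{"dnj":52,"f":26,"fjs":80,"xp":7}}
Value at /p/dnj: 52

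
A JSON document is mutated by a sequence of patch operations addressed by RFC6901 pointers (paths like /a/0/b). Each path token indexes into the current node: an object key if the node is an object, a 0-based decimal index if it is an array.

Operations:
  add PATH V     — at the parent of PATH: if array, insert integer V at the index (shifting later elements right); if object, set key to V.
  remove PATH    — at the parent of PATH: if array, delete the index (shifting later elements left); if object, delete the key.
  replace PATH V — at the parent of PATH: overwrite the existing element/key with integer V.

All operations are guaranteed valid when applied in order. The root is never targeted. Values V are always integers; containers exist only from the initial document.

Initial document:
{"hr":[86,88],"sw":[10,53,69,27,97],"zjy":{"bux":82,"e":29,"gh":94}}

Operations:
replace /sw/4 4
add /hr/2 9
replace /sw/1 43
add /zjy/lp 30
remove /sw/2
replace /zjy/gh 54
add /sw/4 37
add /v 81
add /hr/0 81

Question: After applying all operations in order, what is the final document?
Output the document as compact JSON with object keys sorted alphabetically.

After op 1 (replace /sw/4 4): {"hr":[86,88],"sw":[10,53,69,27,4],"zjy":{"bux":82,"e":29,"gh":94}}
After op 2 (add /hr/2 9): {"hr":[86,88,9],"sw":[10,53,69,27,4],"zjy":{"bux":82,"e":29,"gh":94}}
After op 3 (replace /sw/1 43): {"hr":[86,88,9],"sw":[10,43,69,27,4],"zjy":{"bux":82,"e":29,"gh":94}}
After op 4 (add /zjy/lp 30): {"hr":[86,88,9],"sw":[10,43,69,27,4],"zjy":{"bux":82,"e":29,"gh":94,"lp":30}}
After op 5 (remove /sw/2): {"hr":[86,88,9],"sw":[10,43,27,4],"zjy":{"bux":82,"e":29,"gh":94,"lp":30}}
After op 6 (replace /zjy/gh 54): {"hr":[86,88,9],"sw":[10,43,27,4],"zjy":{"bux":82,"e":29,"gh":54,"lp":30}}
After op 7 (add /sw/4 37): {"hr":[86,88,9],"sw":[10,43,27,4,37],"zjy":{"bux":82,"e":29,"gh":54,"lp":30}}
After op 8 (add /v 81): {"hr":[86,88,9],"sw":[10,43,27,4,37],"v":81,"zjy":{"bux":82,"e":29,"gh":54,"lp":30}}
After op 9 (add /hr/0 81): {"hr":[81,86,88,9],"sw":[10,43,27,4,37],"v":81,"zjy":{"bux":82,"e":29,"gh":54,"lp":30}}

Answer: {"hr":[81,86,88,9],"sw":[10,43,27,4,37],"v":81,"zjy":{"bux":82,"e":29,"gh":54,"lp":30}}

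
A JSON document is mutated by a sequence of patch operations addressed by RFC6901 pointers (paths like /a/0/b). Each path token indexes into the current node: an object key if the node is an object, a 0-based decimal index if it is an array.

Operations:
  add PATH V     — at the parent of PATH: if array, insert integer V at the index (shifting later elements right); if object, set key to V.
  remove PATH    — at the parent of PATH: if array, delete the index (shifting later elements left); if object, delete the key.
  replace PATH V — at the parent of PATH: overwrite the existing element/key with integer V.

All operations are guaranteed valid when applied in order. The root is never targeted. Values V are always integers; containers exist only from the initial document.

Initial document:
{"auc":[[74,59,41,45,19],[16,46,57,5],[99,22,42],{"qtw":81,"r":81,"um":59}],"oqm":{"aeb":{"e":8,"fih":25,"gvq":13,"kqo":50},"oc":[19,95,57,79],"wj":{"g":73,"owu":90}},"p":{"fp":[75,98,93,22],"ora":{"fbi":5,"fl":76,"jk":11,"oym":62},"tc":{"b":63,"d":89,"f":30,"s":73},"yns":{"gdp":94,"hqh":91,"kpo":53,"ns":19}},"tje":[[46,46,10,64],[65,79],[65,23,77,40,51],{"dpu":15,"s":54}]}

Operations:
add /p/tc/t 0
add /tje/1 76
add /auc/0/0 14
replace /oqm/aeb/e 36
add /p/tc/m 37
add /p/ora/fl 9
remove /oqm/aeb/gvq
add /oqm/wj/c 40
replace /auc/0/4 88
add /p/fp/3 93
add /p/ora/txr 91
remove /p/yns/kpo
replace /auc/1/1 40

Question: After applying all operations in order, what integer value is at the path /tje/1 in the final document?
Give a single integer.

After op 1 (add /p/tc/t 0): {"auc":[[74,59,41,45,19],[16,46,57,5],[99,22,42],{"qtw":81,"r":81,"um":59}],"oqm":{"aeb":{"e":8,"fih":25,"gvq":13,"kqo":50},"oc":[19,95,57,79],"wj":{"g":73,"owu":90}},"p":{"fp":[75,98,93,22],"ora":{"fbi":5,"fl":76,"jk":11,"oym":62},"tc":{"b":63,"d":89,"f":30,"s":73,"t":0},"yns":{"gdp":94,"hqh":91,"kpo":53,"ns":19}},"tje":[[46,46,10,64],[65,79],[65,23,77,40,51],{"dpu":15,"s":54}]}
After op 2 (add /tje/1 76): {"auc":[[74,59,41,45,19],[16,46,57,5],[99,22,42],{"qtw":81,"r":81,"um":59}],"oqm":{"aeb":{"e":8,"fih":25,"gvq":13,"kqo":50},"oc":[19,95,57,79],"wj":{"g":73,"owu":90}},"p":{"fp":[75,98,93,22],"ora":{"fbi":5,"fl":76,"jk":11,"oym":62},"tc":{"b":63,"d":89,"f":30,"s":73,"t":0},"yns":{"gdp":94,"hqh":91,"kpo":53,"ns":19}},"tje":[[46,46,10,64],76,[65,79],[65,23,77,40,51],{"dpu":15,"s":54}]}
After op 3 (add /auc/0/0 14): {"auc":[[14,74,59,41,45,19],[16,46,57,5],[99,22,42],{"qtw":81,"r":81,"um":59}],"oqm":{"aeb":{"e":8,"fih":25,"gvq":13,"kqo":50},"oc":[19,95,57,79],"wj":{"g":73,"owu":90}},"p":{"fp":[75,98,93,22],"ora":{"fbi":5,"fl":76,"jk":11,"oym":62},"tc":{"b":63,"d":89,"f":30,"s":73,"t":0},"yns":{"gdp":94,"hqh":91,"kpo":53,"ns":19}},"tje":[[46,46,10,64],76,[65,79],[65,23,77,40,51],{"dpu":15,"s":54}]}
After op 4 (replace /oqm/aeb/e 36): {"auc":[[14,74,59,41,45,19],[16,46,57,5],[99,22,42],{"qtw":81,"r":81,"um":59}],"oqm":{"aeb":{"e":36,"fih":25,"gvq":13,"kqo":50},"oc":[19,95,57,79],"wj":{"g":73,"owu":90}},"p":{"fp":[75,98,93,22],"ora":{"fbi":5,"fl":76,"jk":11,"oym":62},"tc":{"b":63,"d":89,"f":30,"s":73,"t":0},"yns":{"gdp":94,"hqh":91,"kpo":53,"ns":19}},"tje":[[46,46,10,64],76,[65,79],[65,23,77,40,51],{"dpu":15,"s":54}]}
After op 5 (add /p/tc/m 37): {"auc":[[14,74,59,41,45,19],[16,46,57,5],[99,22,42],{"qtw":81,"r":81,"um":59}],"oqm":{"aeb":{"e":36,"fih":25,"gvq":13,"kqo":50},"oc":[19,95,57,79],"wj":{"g":73,"owu":90}},"p":{"fp":[75,98,93,22],"ora":{"fbi":5,"fl":76,"jk":11,"oym":62},"tc":{"b":63,"d":89,"f":30,"m":37,"s":73,"t":0},"yns":{"gdp":94,"hqh":91,"kpo":53,"ns":19}},"tje":[[46,46,10,64],76,[65,79],[65,23,77,40,51],{"dpu":15,"s":54}]}
After op 6 (add /p/ora/fl 9): {"auc":[[14,74,59,41,45,19],[16,46,57,5],[99,22,42],{"qtw":81,"r":81,"um":59}],"oqm":{"aeb":{"e":36,"fih":25,"gvq":13,"kqo":50},"oc":[19,95,57,79],"wj":{"g":73,"owu":90}},"p":{"fp":[75,98,93,22],"ora":{"fbi":5,"fl":9,"jk":11,"oym":62},"tc":{"b":63,"d":89,"f":30,"m":37,"s":73,"t":0},"yns":{"gdp":94,"hqh":91,"kpo":53,"ns":19}},"tje":[[46,46,10,64],76,[65,79],[65,23,77,40,51],{"dpu":15,"s":54}]}
After op 7 (remove /oqm/aeb/gvq): {"auc":[[14,74,59,41,45,19],[16,46,57,5],[99,22,42],{"qtw":81,"r":81,"um":59}],"oqm":{"aeb":{"e":36,"fih":25,"kqo":50},"oc":[19,95,57,79],"wj":{"g":73,"owu":90}},"p":{"fp":[75,98,93,22],"ora":{"fbi":5,"fl":9,"jk":11,"oym":62},"tc":{"b":63,"d":89,"f":30,"m":37,"s":73,"t":0},"yns":{"gdp":94,"hqh":91,"kpo":53,"ns":19}},"tje":[[46,46,10,64],76,[65,79],[65,23,77,40,51],{"dpu":15,"s":54}]}
After op 8 (add /oqm/wj/c 40): {"auc":[[14,74,59,41,45,19],[16,46,57,5],[99,22,42],{"qtw":81,"r":81,"um":59}],"oqm":{"aeb":{"e":36,"fih":25,"kqo":50},"oc":[19,95,57,79],"wj":{"c":40,"g":73,"owu":90}},"p":{"fp":[75,98,93,22],"ora":{"fbi":5,"fl":9,"jk":11,"oym":62},"tc":{"b":63,"d":89,"f":30,"m":37,"s":73,"t":0},"yns":{"gdp":94,"hqh":91,"kpo":53,"ns":19}},"tje":[[46,46,10,64],76,[65,79],[65,23,77,40,51],{"dpu":15,"s":54}]}
After op 9 (replace /auc/0/4 88): {"auc":[[14,74,59,41,88,19],[16,46,57,5],[99,22,42],{"qtw":81,"r":81,"um":59}],"oqm":{"aeb":{"e":36,"fih":25,"kqo":50},"oc":[19,95,57,79],"wj":{"c":40,"g":73,"owu":90}},"p":{"fp":[75,98,93,22],"ora":{"fbi":5,"fl":9,"jk":11,"oym":62},"tc":{"b":63,"d":89,"f":30,"m":37,"s":73,"t":0},"yns":{"gdp":94,"hqh":91,"kpo":53,"ns":19}},"tje":[[46,46,10,64],76,[65,79],[65,23,77,40,51],{"dpu":15,"s":54}]}
After op 10 (add /p/fp/3 93): {"auc":[[14,74,59,41,88,19],[16,46,57,5],[99,22,42],{"qtw":81,"r":81,"um":59}],"oqm":{"aeb":{"e":36,"fih":25,"kqo":50},"oc":[19,95,57,79],"wj":{"c":40,"g":73,"owu":90}},"p":{"fp":[75,98,93,93,22],"ora":{"fbi":5,"fl":9,"jk":11,"oym":62},"tc":{"b":63,"d":89,"f":30,"m":37,"s":73,"t":0},"yns":{"gdp":94,"hqh":91,"kpo":53,"ns":19}},"tje":[[46,46,10,64],76,[65,79],[65,23,77,40,51],{"dpu":15,"s":54}]}
After op 11 (add /p/ora/txr 91): {"auc":[[14,74,59,41,88,19],[16,46,57,5],[99,22,42],{"qtw":81,"r":81,"um":59}],"oqm":{"aeb":{"e":36,"fih":25,"kqo":50},"oc":[19,95,57,79],"wj":{"c":40,"g":73,"owu":90}},"p":{"fp":[75,98,93,93,22],"ora":{"fbi":5,"fl":9,"jk":11,"oym":62,"txr":91},"tc":{"b":63,"d":89,"f":30,"m":37,"s":73,"t":0},"yns":{"gdp":94,"hqh":91,"kpo":53,"ns":19}},"tje":[[46,46,10,64],76,[65,79],[65,23,77,40,51],{"dpu":15,"s":54}]}
After op 12 (remove /p/yns/kpo): {"auc":[[14,74,59,41,88,19],[16,46,57,5],[99,22,42],{"qtw":81,"r":81,"um":59}],"oqm":{"aeb":{"e":36,"fih":25,"kqo":50},"oc":[19,95,57,79],"wj":{"c":40,"g":73,"owu":90}},"p":{"fp":[75,98,93,93,22],"ora":{"fbi":5,"fl":9,"jk":11,"oym":62,"txr":91},"tc":{"b":63,"d":89,"f":30,"m":37,"s":73,"t":0},"yns":{"gdp":94,"hqh":91,"ns":19}},"tje":[[46,46,10,64],76,[65,79],[65,23,77,40,51],{"dpu":15,"s":54}]}
After op 13 (replace /auc/1/1 40): {"auc":[[14,74,59,41,88,19],[16,40,57,5],[99,22,42],{"qtw":81,"r":81,"um":59}],"oqm":{"aeb":{"e":36,"fih":25,"kqo":50},"oc":[19,95,57,79],"wj":{"c":40,"g":73,"owu":90}},"p":{"fp":[75,98,93,93,22],"ora":{"fbi":5,"fl":9,"jk":11,"oym":62,"txr":91},"tc":{"b":63,"d":89,"f":30,"m":37,"s":73,"t":0},"yns":{"gdp":94,"hqh":91,"ns":19}},"tje":[[46,46,10,64],76,[65,79],[65,23,77,40,51],{"dpu":15,"s":54}]}
Value at /tje/1: 76

Answer: 76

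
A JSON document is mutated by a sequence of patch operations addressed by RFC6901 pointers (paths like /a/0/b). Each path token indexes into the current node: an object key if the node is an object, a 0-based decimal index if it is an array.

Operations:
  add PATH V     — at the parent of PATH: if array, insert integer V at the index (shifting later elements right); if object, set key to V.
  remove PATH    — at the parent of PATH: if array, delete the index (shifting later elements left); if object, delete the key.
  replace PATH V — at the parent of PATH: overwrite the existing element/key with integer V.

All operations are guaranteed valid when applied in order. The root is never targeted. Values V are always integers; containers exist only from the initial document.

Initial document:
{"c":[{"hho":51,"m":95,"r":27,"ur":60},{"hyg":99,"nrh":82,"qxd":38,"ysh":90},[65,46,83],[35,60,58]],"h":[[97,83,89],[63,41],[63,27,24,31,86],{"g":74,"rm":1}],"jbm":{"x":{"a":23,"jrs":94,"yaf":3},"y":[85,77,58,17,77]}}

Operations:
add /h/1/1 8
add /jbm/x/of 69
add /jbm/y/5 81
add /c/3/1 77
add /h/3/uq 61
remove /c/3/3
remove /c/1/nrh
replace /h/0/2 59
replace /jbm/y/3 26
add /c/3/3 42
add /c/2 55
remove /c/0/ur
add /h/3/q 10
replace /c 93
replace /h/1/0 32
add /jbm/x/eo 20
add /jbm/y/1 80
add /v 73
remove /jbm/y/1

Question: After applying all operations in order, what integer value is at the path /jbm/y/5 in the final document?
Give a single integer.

After op 1 (add /h/1/1 8): {"c":[{"hho":51,"m":95,"r":27,"ur":60},{"hyg":99,"nrh":82,"qxd":38,"ysh":90},[65,46,83],[35,60,58]],"h":[[97,83,89],[63,8,41],[63,27,24,31,86],{"g":74,"rm":1}],"jbm":{"x":{"a":23,"jrs":94,"yaf":3},"y":[85,77,58,17,77]}}
After op 2 (add /jbm/x/of 69): {"c":[{"hho":51,"m":95,"r":27,"ur":60},{"hyg":99,"nrh":82,"qxd":38,"ysh":90},[65,46,83],[35,60,58]],"h":[[97,83,89],[63,8,41],[63,27,24,31,86],{"g":74,"rm":1}],"jbm":{"x":{"a":23,"jrs":94,"of":69,"yaf":3},"y":[85,77,58,17,77]}}
After op 3 (add /jbm/y/5 81): {"c":[{"hho":51,"m":95,"r":27,"ur":60},{"hyg":99,"nrh":82,"qxd":38,"ysh":90},[65,46,83],[35,60,58]],"h":[[97,83,89],[63,8,41],[63,27,24,31,86],{"g":74,"rm":1}],"jbm":{"x":{"a":23,"jrs":94,"of":69,"yaf":3},"y":[85,77,58,17,77,81]}}
After op 4 (add /c/3/1 77): {"c":[{"hho":51,"m":95,"r":27,"ur":60},{"hyg":99,"nrh":82,"qxd":38,"ysh":90},[65,46,83],[35,77,60,58]],"h":[[97,83,89],[63,8,41],[63,27,24,31,86],{"g":74,"rm":1}],"jbm":{"x":{"a":23,"jrs":94,"of":69,"yaf":3},"y":[85,77,58,17,77,81]}}
After op 5 (add /h/3/uq 61): {"c":[{"hho":51,"m":95,"r":27,"ur":60},{"hyg":99,"nrh":82,"qxd":38,"ysh":90},[65,46,83],[35,77,60,58]],"h":[[97,83,89],[63,8,41],[63,27,24,31,86],{"g":74,"rm":1,"uq":61}],"jbm":{"x":{"a":23,"jrs":94,"of":69,"yaf":3},"y":[85,77,58,17,77,81]}}
After op 6 (remove /c/3/3): {"c":[{"hho":51,"m":95,"r":27,"ur":60},{"hyg":99,"nrh":82,"qxd":38,"ysh":90},[65,46,83],[35,77,60]],"h":[[97,83,89],[63,8,41],[63,27,24,31,86],{"g":74,"rm":1,"uq":61}],"jbm":{"x":{"a":23,"jrs":94,"of":69,"yaf":3},"y":[85,77,58,17,77,81]}}
After op 7 (remove /c/1/nrh): {"c":[{"hho":51,"m":95,"r":27,"ur":60},{"hyg":99,"qxd":38,"ysh":90},[65,46,83],[35,77,60]],"h":[[97,83,89],[63,8,41],[63,27,24,31,86],{"g":74,"rm":1,"uq":61}],"jbm":{"x":{"a":23,"jrs":94,"of":69,"yaf":3},"y":[85,77,58,17,77,81]}}
After op 8 (replace /h/0/2 59): {"c":[{"hho":51,"m":95,"r":27,"ur":60},{"hyg":99,"qxd":38,"ysh":90},[65,46,83],[35,77,60]],"h":[[97,83,59],[63,8,41],[63,27,24,31,86],{"g":74,"rm":1,"uq":61}],"jbm":{"x":{"a":23,"jrs":94,"of":69,"yaf":3},"y":[85,77,58,17,77,81]}}
After op 9 (replace /jbm/y/3 26): {"c":[{"hho":51,"m":95,"r":27,"ur":60},{"hyg":99,"qxd":38,"ysh":90},[65,46,83],[35,77,60]],"h":[[97,83,59],[63,8,41],[63,27,24,31,86],{"g":74,"rm":1,"uq":61}],"jbm":{"x":{"a":23,"jrs":94,"of":69,"yaf":3},"y":[85,77,58,26,77,81]}}
After op 10 (add /c/3/3 42): {"c":[{"hho":51,"m":95,"r":27,"ur":60},{"hyg":99,"qxd":38,"ysh":90},[65,46,83],[35,77,60,42]],"h":[[97,83,59],[63,8,41],[63,27,24,31,86],{"g":74,"rm":1,"uq":61}],"jbm":{"x":{"a":23,"jrs":94,"of":69,"yaf":3},"y":[85,77,58,26,77,81]}}
After op 11 (add /c/2 55): {"c":[{"hho":51,"m":95,"r":27,"ur":60},{"hyg":99,"qxd":38,"ysh":90},55,[65,46,83],[35,77,60,42]],"h":[[97,83,59],[63,8,41],[63,27,24,31,86],{"g":74,"rm":1,"uq":61}],"jbm":{"x":{"a":23,"jrs":94,"of":69,"yaf":3},"y":[85,77,58,26,77,81]}}
After op 12 (remove /c/0/ur): {"c":[{"hho":51,"m":95,"r":27},{"hyg":99,"qxd":38,"ysh":90},55,[65,46,83],[35,77,60,42]],"h":[[97,83,59],[63,8,41],[63,27,24,31,86],{"g":74,"rm":1,"uq":61}],"jbm":{"x":{"a":23,"jrs":94,"of":69,"yaf":3},"y":[85,77,58,26,77,81]}}
After op 13 (add /h/3/q 10): {"c":[{"hho":51,"m":95,"r":27},{"hyg":99,"qxd":38,"ysh":90},55,[65,46,83],[35,77,60,42]],"h":[[97,83,59],[63,8,41],[63,27,24,31,86],{"g":74,"q":10,"rm":1,"uq":61}],"jbm":{"x":{"a":23,"jrs":94,"of":69,"yaf":3},"y":[85,77,58,26,77,81]}}
After op 14 (replace /c 93): {"c":93,"h":[[97,83,59],[63,8,41],[63,27,24,31,86],{"g":74,"q":10,"rm":1,"uq":61}],"jbm":{"x":{"a":23,"jrs":94,"of":69,"yaf":3},"y":[85,77,58,26,77,81]}}
After op 15 (replace /h/1/0 32): {"c":93,"h":[[97,83,59],[32,8,41],[63,27,24,31,86],{"g":74,"q":10,"rm":1,"uq":61}],"jbm":{"x":{"a":23,"jrs":94,"of":69,"yaf":3},"y":[85,77,58,26,77,81]}}
After op 16 (add /jbm/x/eo 20): {"c":93,"h":[[97,83,59],[32,8,41],[63,27,24,31,86],{"g":74,"q":10,"rm":1,"uq":61}],"jbm":{"x":{"a":23,"eo":20,"jrs":94,"of":69,"yaf":3},"y":[85,77,58,26,77,81]}}
After op 17 (add /jbm/y/1 80): {"c":93,"h":[[97,83,59],[32,8,41],[63,27,24,31,86],{"g":74,"q":10,"rm":1,"uq":61}],"jbm":{"x":{"a":23,"eo":20,"jrs":94,"of":69,"yaf":3},"y":[85,80,77,58,26,77,81]}}
After op 18 (add /v 73): {"c":93,"h":[[97,83,59],[32,8,41],[63,27,24,31,86],{"g":74,"q":10,"rm":1,"uq":61}],"jbm":{"x":{"a":23,"eo":20,"jrs":94,"of":69,"yaf":3},"y":[85,80,77,58,26,77,81]},"v":73}
After op 19 (remove /jbm/y/1): {"c":93,"h":[[97,83,59],[32,8,41],[63,27,24,31,86],{"g":74,"q":10,"rm":1,"uq":61}],"jbm":{"x":{"a":23,"eo":20,"jrs":94,"of":69,"yaf":3},"y":[85,77,58,26,77,81]},"v":73}
Value at /jbm/y/5: 81

Answer: 81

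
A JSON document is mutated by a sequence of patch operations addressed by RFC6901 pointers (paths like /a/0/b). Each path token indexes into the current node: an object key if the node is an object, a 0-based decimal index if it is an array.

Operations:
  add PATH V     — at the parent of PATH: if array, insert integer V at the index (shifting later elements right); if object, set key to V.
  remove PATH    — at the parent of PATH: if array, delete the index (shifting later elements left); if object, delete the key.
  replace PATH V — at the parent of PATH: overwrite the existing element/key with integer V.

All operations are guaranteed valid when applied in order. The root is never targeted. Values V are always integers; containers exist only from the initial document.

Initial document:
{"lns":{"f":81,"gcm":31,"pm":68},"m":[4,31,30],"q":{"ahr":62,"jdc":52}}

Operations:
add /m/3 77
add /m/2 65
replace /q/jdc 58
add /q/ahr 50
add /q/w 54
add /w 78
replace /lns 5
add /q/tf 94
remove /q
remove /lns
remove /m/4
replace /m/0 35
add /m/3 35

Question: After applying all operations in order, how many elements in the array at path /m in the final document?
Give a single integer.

Answer: 5

Derivation:
After op 1 (add /m/3 77): {"lns":{"f":81,"gcm":31,"pm":68},"m":[4,31,30,77],"q":{"ahr":62,"jdc":52}}
After op 2 (add /m/2 65): {"lns":{"f":81,"gcm":31,"pm":68},"m":[4,31,65,30,77],"q":{"ahr":62,"jdc":52}}
After op 3 (replace /q/jdc 58): {"lns":{"f":81,"gcm":31,"pm":68},"m":[4,31,65,30,77],"q":{"ahr":62,"jdc":58}}
After op 4 (add /q/ahr 50): {"lns":{"f":81,"gcm":31,"pm":68},"m":[4,31,65,30,77],"q":{"ahr":50,"jdc":58}}
After op 5 (add /q/w 54): {"lns":{"f":81,"gcm":31,"pm":68},"m":[4,31,65,30,77],"q":{"ahr":50,"jdc":58,"w":54}}
After op 6 (add /w 78): {"lns":{"f":81,"gcm":31,"pm":68},"m":[4,31,65,30,77],"q":{"ahr":50,"jdc":58,"w":54},"w":78}
After op 7 (replace /lns 5): {"lns":5,"m":[4,31,65,30,77],"q":{"ahr":50,"jdc":58,"w":54},"w":78}
After op 8 (add /q/tf 94): {"lns":5,"m":[4,31,65,30,77],"q":{"ahr":50,"jdc":58,"tf":94,"w":54},"w":78}
After op 9 (remove /q): {"lns":5,"m":[4,31,65,30,77],"w":78}
After op 10 (remove /lns): {"m":[4,31,65,30,77],"w":78}
After op 11 (remove /m/4): {"m":[4,31,65,30],"w":78}
After op 12 (replace /m/0 35): {"m":[35,31,65,30],"w":78}
After op 13 (add /m/3 35): {"m":[35,31,65,35,30],"w":78}
Size at path /m: 5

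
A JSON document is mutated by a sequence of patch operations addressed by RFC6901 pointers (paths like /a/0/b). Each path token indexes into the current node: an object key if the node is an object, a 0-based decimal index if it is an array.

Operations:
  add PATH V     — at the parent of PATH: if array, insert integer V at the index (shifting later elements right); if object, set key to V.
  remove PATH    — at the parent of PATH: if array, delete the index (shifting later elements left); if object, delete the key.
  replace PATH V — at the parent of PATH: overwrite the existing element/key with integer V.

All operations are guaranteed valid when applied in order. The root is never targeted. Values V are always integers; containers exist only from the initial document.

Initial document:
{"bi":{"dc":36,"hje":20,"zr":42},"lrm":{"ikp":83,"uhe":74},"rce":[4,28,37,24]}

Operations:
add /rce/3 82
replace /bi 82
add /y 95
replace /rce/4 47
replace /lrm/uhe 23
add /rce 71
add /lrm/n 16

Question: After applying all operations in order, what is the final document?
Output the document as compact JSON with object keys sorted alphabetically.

After op 1 (add /rce/3 82): {"bi":{"dc":36,"hje":20,"zr":42},"lrm":{"ikp":83,"uhe":74},"rce":[4,28,37,82,24]}
After op 2 (replace /bi 82): {"bi":82,"lrm":{"ikp":83,"uhe":74},"rce":[4,28,37,82,24]}
After op 3 (add /y 95): {"bi":82,"lrm":{"ikp":83,"uhe":74},"rce":[4,28,37,82,24],"y":95}
After op 4 (replace /rce/4 47): {"bi":82,"lrm":{"ikp":83,"uhe":74},"rce":[4,28,37,82,47],"y":95}
After op 5 (replace /lrm/uhe 23): {"bi":82,"lrm":{"ikp":83,"uhe":23},"rce":[4,28,37,82,47],"y":95}
After op 6 (add /rce 71): {"bi":82,"lrm":{"ikp":83,"uhe":23},"rce":71,"y":95}
After op 7 (add /lrm/n 16): {"bi":82,"lrm":{"ikp":83,"n":16,"uhe":23},"rce":71,"y":95}

Answer: {"bi":82,"lrm":{"ikp":83,"n":16,"uhe":23},"rce":71,"y":95}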